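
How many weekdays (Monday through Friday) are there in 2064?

262 weekdays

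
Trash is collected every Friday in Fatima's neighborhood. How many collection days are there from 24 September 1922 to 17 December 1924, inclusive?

116

24 September 1922 is a Sunday.
That's 816 days from start to end, counting both.
816 = 7 × 116 + 4, so there are 116 full weeks plus 4 extra days.
Each full week contributes one Friday: 116 so far.
The 4 extra days are Sun, Mon, Tue, Wed — none qualify.
Total: 116 + 0 = 116.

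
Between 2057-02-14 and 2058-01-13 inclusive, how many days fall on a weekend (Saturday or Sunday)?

2057-02-14 is a Wednesday.
From 2057-02-14 to 2058-01-13 is 334 days inclusive.
334 = 7 × 47 + 5, so there are 47 full weeks plus 5 extra days.
Each full week contributes 2 weekend days (Sat, Sun): 47 × 2 = 94.
The 5 extra days are Wed, Thu, Fri, Sat, Sun — 2 of them qualify.
Total: 94 + 2 = 96.

96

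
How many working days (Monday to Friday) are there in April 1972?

20

1 April 1972 is a Saturday.
From 1 April 1972 to 30 April 1972 is 30 days inclusive.
30 = 7 × 4 + 2, so there are 4 full weeks plus 2 extra days.
Each full week contributes 5 weekdays (Mon–Fri): 4 × 5 = 20.
The 2 extra days are Saturday, Sunday — none qualify.
Total: 20 + 0 = 20.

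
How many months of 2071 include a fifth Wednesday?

4

A month has five Wednesdays exactly when Wednesday falls within its first (length − 28) days.
Jan: 31 days, starts Thu → 5 of Thu, Fri, Sat
Feb: 28 days, starts Sun → 5 of (none)
Mar: 31 days, starts Sun → 5 of Sun, Mon, Tue
Apr: 30 days, starts Wed → 5 of Wed, Thu ✓
May: 31 days, starts Fri → 5 of Fri, Sat, Sun
Jun: 30 days, starts Mon → 5 of Mon, Tue
Jul: 31 days, starts Wed → 5 of Wed, Thu, Fri ✓
Aug: 31 days, starts Sat → 5 of Sat, Sun, Mon
Sep: 30 days, starts Tue → 5 of Tue, Wed ✓
Oct: 31 days, starts Thu → 5 of Thu, Fri, Sat
Nov: 30 days, starts Sun → 5 of Sun, Mon
Dec: 31 days, starts Tue → 5 of Tue, Wed, Thu ✓
Months with five Wednesdays: Apr, Jul, Sep, Dec.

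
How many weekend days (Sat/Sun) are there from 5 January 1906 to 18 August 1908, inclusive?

5 January 1906 is a Friday.
That's 957 days from start to end, counting both.
957 = 7 × 136 + 5, so there are 136 full weeks plus 5 extra days.
Each full week contributes 2 weekend days (Sat, Sun): 136 × 2 = 272.
The 5 extra days are Friday, Saturday, Sunday, Monday, Tuesday — 2 of them qualify.
Total: 272 + 2 = 274.

274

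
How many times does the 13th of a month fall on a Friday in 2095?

1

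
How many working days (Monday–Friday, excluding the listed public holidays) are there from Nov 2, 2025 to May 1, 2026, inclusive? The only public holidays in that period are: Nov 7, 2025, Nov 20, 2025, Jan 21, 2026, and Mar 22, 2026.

127

Nov 2, 2025 is a Sunday.
From Nov 2, 2025 to May 1, 2026 is 181 days inclusive.
181 = 7 × 25 + 6, so there are 25 full weeks plus 6 extra days.
Each full week contributes 5 weekdays (Mon–Fri): 25 × 5 = 125.
The 6 extra days are Sunday, Monday, Tuesday, Wednesday, Thursday, Friday — 5 of them qualify.
Total: 125 + 5 = 130.
Holidays: Nov 7, 2025 (Fri); Nov 20, 2025 (Thu); Jan 21, 2026 (Wed); Mar 22, 2026 (Sun).
3 of the 4 holidays fall on weekdays; the rest are weekends and were already excluded.
Business days: 130 − 3 = 127.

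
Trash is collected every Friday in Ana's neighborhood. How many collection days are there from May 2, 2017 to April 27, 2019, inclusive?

May 2, 2017 is a Tuesday.
That's 726 days from start to end, counting both.
726 = 7 × 103 + 5, so there are 103 full weeks plus 5 extra days.
Each full week contributes one Friday: 103 so far.
The 5 extra days are Tue, Wed, Thu, Fri, Sat — 1 of them qualifies.
Total: 103 + 1 = 104.

104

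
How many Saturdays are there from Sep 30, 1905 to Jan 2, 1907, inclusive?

66 Saturdays

Sep 30, 1905 is a Saturday.
From Sep 30, 1905 to Jan 2, 1907 is 460 days inclusive.
460 = 7 × 65 + 5, so there are 65 full weeks plus 5 extra days.
Each full week contributes one Saturday: 65 so far.
The 5 extra days are Saturday, Sunday, Monday, Tuesday, Wednesday — 1 of them qualifies.
Total: 65 + 1 = 66.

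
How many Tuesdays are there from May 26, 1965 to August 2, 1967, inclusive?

114 Tuesdays

May 26, 1965 is a Wednesday.
The range spans 799 days (inclusive of both endpoints).
799 = 7 × 114 + 1, so there are 114 full weeks plus 1 extra day.
Each full week contributes one Tuesday: 114 so far.
The 1 extra day is Wednesday — none qualify.
Total: 114 + 0 = 114.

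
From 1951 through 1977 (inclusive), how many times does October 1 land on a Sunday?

3

Day of week of October 1 in each year:
1951: Mon, 1952: Wed, 1953: Thu, 1954: Fri, 1955: Sat, 1956: Mon, 1957: Tue, 1958: Wed, 1959: Thu, 1960: Sat, 1961: Sun ✓, 1962: Mon, 1963: Tue, 1964: Thu, 1965: Fri, 1966: Sat, 1967: Sun ✓, 1968: Tue, 1969: Wed, 1970: Thu, 1971: Fri, 1972: Sun ✓, 1973: Mon, 1974: Tue, 1975: Wed, 1976: Fri, 1977: Sat
Sundays: 1961, 1967, 1972.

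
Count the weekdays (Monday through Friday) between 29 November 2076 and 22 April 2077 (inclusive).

29 November 2076 is a Sunday.
From 29 November 2076 to 22 April 2077 is 145 days inclusive.
145 = 7 × 20 + 5, so there are 20 full weeks plus 5 extra days.
Each full week contributes 5 weekdays (Mon–Fri): 20 × 5 = 100.
The 5 extra days are Sun, Mon, Tue, Wed, Thu — 4 of them qualify.
Total: 100 + 4 = 104.

104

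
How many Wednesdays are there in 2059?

53

1 January 2059 is a Wednesday.
That's 365 days from start to end, counting both.
365 = 7 × 52 + 1, so there are 52 full weeks plus 1 extra day.
Each full week contributes one Wednesday: 52 so far.
The 1 extra day is Wednesday — 1 of them qualifies.
Total: 52 + 1 = 53.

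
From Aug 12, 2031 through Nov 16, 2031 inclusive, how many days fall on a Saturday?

Aug 12, 2031 is a Tuesday.
The range spans 97 days (inclusive of both endpoints).
97 = 7 × 13 + 6, so there are 13 full weeks plus 6 extra days.
Each full week contributes one Saturday: 13 so far.
The 6 extra days are Tue, Wed, Thu, Fri, Sat, Sun — 1 of them qualifies.
Total: 13 + 1 = 14.

14 Saturdays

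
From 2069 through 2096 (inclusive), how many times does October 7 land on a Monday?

4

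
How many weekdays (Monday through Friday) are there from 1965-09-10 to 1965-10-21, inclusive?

1965-09-10 is a Friday.
The range spans 42 days (inclusive of both endpoints).
42 = 7 × 6, so the span is exactly 6 full weeks.
Each full week contributes 5 weekdays (Mon–Fri): 6 × 5 = 30.
Total: 30.

30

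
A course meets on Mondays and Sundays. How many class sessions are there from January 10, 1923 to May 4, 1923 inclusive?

32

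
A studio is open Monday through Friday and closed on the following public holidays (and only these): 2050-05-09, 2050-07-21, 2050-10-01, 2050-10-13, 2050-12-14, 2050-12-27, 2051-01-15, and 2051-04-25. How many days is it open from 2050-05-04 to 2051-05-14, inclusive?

262 business days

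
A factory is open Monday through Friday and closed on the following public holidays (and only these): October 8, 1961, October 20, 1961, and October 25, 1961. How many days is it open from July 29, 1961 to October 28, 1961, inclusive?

63

July 29, 1961 is a Saturday.
That's 92 days from start to end, counting both.
92 = 7 × 13 + 1, so there are 13 full weeks plus 1 extra day.
Each full week contributes 5 weekdays (Mon–Fri): 13 × 5 = 65.
The 1 extra day is Sat — none qualify.
Total: 65 + 0 = 65.
Holidays: October 8, 1961 (Sun); October 20, 1961 (Fri); October 25, 1961 (Wed).
2 of the 3 holidays fall on weekdays; the rest are weekends and were already excluded.
Business days: 65 − 2 = 63.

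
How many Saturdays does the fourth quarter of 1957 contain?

13

Oct 1, 1957 is a Tuesday.
That's 92 days from start to end, counting both.
92 = 7 × 13 + 1, so there are 13 full weeks plus 1 extra day.
Each full week contributes one Saturday: 13 so far.
The 1 extra day is Tuesday — none qualify.
Total: 13 + 0 = 13.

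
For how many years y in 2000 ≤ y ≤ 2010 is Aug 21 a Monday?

Day of week of August 21 in each year:
2000: Mon ✓, 2001: Tue, 2002: Wed, 2003: Thu, 2004: Sat, 2005: Sun, 2006: Mon ✓, 2007: Tue, 2008: Thu, 2009: Fri, 2010: Sat
Mondays: 2000, 2006.

2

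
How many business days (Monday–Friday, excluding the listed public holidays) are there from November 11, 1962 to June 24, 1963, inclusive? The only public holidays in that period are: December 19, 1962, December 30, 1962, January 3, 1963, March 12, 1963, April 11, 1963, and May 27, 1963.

November 11, 1962 is a Sunday.
From November 11, 1962 to June 24, 1963 is 226 days inclusive.
226 = 7 × 32 + 2, so there are 32 full weeks plus 2 extra days.
Each full week contributes 5 weekdays (Mon–Fri): 32 × 5 = 160.
The 2 extra days are Sunday, Monday — 1 of them qualifies.
Total: 160 + 1 = 161.
Holidays: December 19, 1962 (Wed); December 30, 1962 (Sun); January 3, 1963 (Thu); March 12, 1963 (Tue); April 11, 1963 (Thu); May 27, 1963 (Mon).
5 of the 6 holidays fall on weekdays; the rest are weekends and were already excluded.
Business days: 161 − 5 = 156.

156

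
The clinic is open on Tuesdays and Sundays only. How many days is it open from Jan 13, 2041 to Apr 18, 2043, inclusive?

236

Jan 13, 2041 is a Sunday.
That's 826 days from start to end, counting both.
826 = 7 × 118, so the span is exactly 118 full weeks.
Each full week contributes 2 days from the set (Tue, Sun): 118 × 2 = 236.
Total: 236.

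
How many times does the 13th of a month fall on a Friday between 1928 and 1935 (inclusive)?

Friday-the-13ths by year:
1928: Jan, Apr, Jul
1929: Sep, Dec
1930: Jun
1931: Feb, Mar, Nov
1932: May
1933: Jan, Oct
1934: Apr, Jul
1935: Sep, Dec

16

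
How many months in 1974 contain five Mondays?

4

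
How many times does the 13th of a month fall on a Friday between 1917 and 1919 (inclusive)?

Friday-the-13ths by year:
1917: Apr, Jul
1918: Sep, Dec
1919: Jun

5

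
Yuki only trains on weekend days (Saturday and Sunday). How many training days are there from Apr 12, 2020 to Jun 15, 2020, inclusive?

Apr 12, 2020 is a Sunday.
The range spans 65 days (inclusive of both endpoints).
65 = 7 × 9 + 2, so there are 9 full weeks plus 2 extra days.
Each full week contributes 2 weekend days (Sat, Sun): 9 × 2 = 18.
The 2 extra days are Sun, Mon — 1 of them qualifies.
Total: 18 + 1 = 19.

19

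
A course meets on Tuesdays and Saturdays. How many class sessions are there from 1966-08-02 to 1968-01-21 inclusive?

1966-08-02 is a Tuesday.
The range spans 538 days (inclusive of both endpoints).
538 = 7 × 76 + 6, so there are 76 full weeks plus 6 extra days.
Each full week contributes 2 days from the set (Tue, Sat): 76 × 2 = 152.
The 6 extra days are Tue, Wed, Thu, Fri, Sat, Sun — 2 of them qualify.
Total: 152 + 2 = 154.

154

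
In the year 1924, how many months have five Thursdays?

A month has five Thursdays exactly when Thursday falls within its first (length − 28) days.
Jan: 31 days, starts Tue → 5 of Tue, Wed, Thu ✓
Feb: 29 days, starts Fri → 5 of Fri
Mar: 31 days, starts Sat → 5 of Sat, Sun, Mon
Apr: 30 days, starts Tue → 5 of Tue, Wed
May: 31 days, starts Thu → 5 of Thu, Fri, Sat ✓
Jun: 30 days, starts Sun → 5 of Sun, Mon
Jul: 31 days, starts Tue → 5 of Tue, Wed, Thu ✓
Aug: 31 days, starts Fri → 5 of Fri, Sat, Sun
Sep: 30 days, starts Mon → 5 of Mon, Tue
Oct: 31 days, starts Wed → 5 of Wed, Thu, Fri ✓
Nov: 30 days, starts Sat → 5 of Sat, Sun
Dec: 31 days, starts Mon → 5 of Mon, Tue, Wed
Months with five Thursdays: Jan, May, Jul, Oct.

4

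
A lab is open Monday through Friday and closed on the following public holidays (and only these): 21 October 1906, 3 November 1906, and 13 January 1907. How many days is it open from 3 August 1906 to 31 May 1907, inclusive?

216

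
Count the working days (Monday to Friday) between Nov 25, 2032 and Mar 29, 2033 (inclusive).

Nov 25, 2032 is a Thursday.
From Nov 25, 2032 to Mar 29, 2033 is 125 days inclusive.
125 = 7 × 17 + 6, so there are 17 full weeks plus 6 extra days.
Each full week contributes 5 weekdays (Mon–Fri): 17 × 5 = 85.
The 6 extra days are Thu, Fri, Sat, Sun, Mon, Tue — 4 of them qualify.
Total: 85 + 4 = 89.

89 weekdays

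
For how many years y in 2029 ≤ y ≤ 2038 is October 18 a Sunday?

1

Day of week of October 18 in each year:
2029: Thu, 2030: Fri, 2031: Sat, 2032: Mon, 2033: Tue, 2034: Wed, 2035: Thu, 2036: Sat, 2037: Sun ✓, 2038: Mon
Sundays: 2037.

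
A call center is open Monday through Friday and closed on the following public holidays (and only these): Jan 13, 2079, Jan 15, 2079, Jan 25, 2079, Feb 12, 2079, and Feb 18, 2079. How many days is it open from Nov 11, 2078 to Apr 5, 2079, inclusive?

Nov 11, 2078 is a Friday.
That's 146 days from start to end, counting both.
146 = 7 × 20 + 6, so there are 20 full weeks plus 6 extra days.
Each full week contributes 5 weekdays (Mon–Fri): 20 × 5 = 100.
The 6 extra days are Friday, Saturday, Sunday, Monday, Tuesday, Wednesday — 4 of them qualify.
Total: 100 + 4 = 104.
Holidays: Jan 13, 2079 (Fri); Jan 15, 2079 (Sun); Jan 25, 2079 (Wed); Feb 12, 2079 (Sun); Feb 18, 2079 (Sat).
2 of the 5 holidays fall on weekdays; the rest are weekends and were already excluded.
Business days: 104 − 2 = 102.

102 business days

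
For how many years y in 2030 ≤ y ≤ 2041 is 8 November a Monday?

Day of week of November 8 in each year:
2030: Fri, 2031: Sat, 2032: Mon ✓, 2033: Tue, 2034: Wed, 2035: Thu, 2036: Sat, 2037: Sun, 2038: Mon ✓, 2039: Tue, 2040: Thu, 2041: Fri
Mondays: 2032, 2038.

2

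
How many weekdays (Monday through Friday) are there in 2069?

261 weekdays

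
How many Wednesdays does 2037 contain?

52

1 January 2037 is a Thursday.
From 1 January 2037 to 31 December 2037 is 365 days inclusive.
365 = 7 × 52 + 1, so there are 52 full weeks plus 1 extra day.
Each full week contributes one Wednesday: 52 so far.
The 1 extra day is Thu — none qualify.
Total: 52 + 0 = 52.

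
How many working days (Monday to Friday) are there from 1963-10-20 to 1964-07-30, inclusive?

204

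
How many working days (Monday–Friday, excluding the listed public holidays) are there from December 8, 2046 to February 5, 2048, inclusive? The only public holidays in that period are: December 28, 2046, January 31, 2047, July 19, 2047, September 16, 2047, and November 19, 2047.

December 8, 2046 is a Saturday.
From December 8, 2046 to February 5, 2048 is 425 days inclusive.
425 = 7 × 60 + 5, so there are 60 full weeks plus 5 extra days.
Each full week contributes 5 weekdays (Mon–Fri): 60 × 5 = 300.
The 5 extra days are Sat, Sun, Mon, Tue, Wed — 3 of them qualify.
Total: 300 + 3 = 303.
Holidays: December 28, 2046 (Fri); January 31, 2047 (Thu); July 19, 2047 (Fri); September 16, 2047 (Mon); November 19, 2047 (Tue).
All 5 holidays fall on weekdays, so subtract 5.
Business days: 303 − 5 = 298.

298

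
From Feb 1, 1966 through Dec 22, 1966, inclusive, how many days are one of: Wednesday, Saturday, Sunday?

139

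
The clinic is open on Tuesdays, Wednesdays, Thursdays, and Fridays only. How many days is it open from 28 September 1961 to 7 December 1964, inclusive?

28 September 1961 is a Thursday.
From 28 September 1961 to 7 December 1964 is 1167 days inclusive.
1167 = 7 × 166 + 5, so there are 166 full weeks plus 5 extra days.
Each full week contributes 4 days from the set (Tue, Wed, Thu, Fri): 166 × 4 = 664.
The 5 extra days are Thu, Fri, Sat, Sun, Mon — 2 of them qualify.
Total: 664 + 2 = 666.

666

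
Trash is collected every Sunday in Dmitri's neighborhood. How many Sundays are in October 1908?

October 1, 1908 is a Thursday.
That's 31 days from start to end, counting both.
31 = 7 × 4 + 3, so there are 4 full weeks plus 3 extra days.
Each full week contributes one Sunday: 4 so far.
The 3 extra days are Thu, Fri, Sat — none qualify.
Total: 4 + 0 = 4.

4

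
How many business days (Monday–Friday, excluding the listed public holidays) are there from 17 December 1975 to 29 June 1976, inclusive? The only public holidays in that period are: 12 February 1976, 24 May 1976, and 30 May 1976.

138

17 December 1975 is a Wednesday.
That's 196 days from start to end, counting both.
196 = 7 × 28, so the span is exactly 28 full weeks.
Each full week contributes 5 weekdays (Mon–Fri): 28 × 5 = 140.
Holidays: 12 February 1976 (Thu); 24 May 1976 (Mon); 30 May 1976 (Sun).
2 of the 3 holidays fall on weekdays; the rest are weekends and were already excluded.
Business days: 140 − 2 = 138.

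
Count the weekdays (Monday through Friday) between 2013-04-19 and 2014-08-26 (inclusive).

2013-04-19 is a Friday.
From 2013-04-19 to 2014-08-26 is 495 days inclusive.
495 = 7 × 70 + 5, so there are 70 full weeks plus 5 extra days.
Each full week contributes 5 weekdays (Mon–Fri): 70 × 5 = 350.
The 5 extra days are Friday, Saturday, Sunday, Monday, Tuesday — 3 of them qualify.
Total: 350 + 3 = 353.

353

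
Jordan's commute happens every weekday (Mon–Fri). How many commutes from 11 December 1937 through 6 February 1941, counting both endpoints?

824

11 December 1937 is a Saturday.
From 11 December 1937 to 6 February 1941 is 1154 days inclusive.
1154 = 7 × 164 + 6, so there are 164 full weeks plus 6 extra days.
Each full week contributes 5 weekdays (Mon–Fri): 164 × 5 = 820.
The 6 extra days are Saturday, Sunday, Monday, Tuesday, Wednesday, Thursday — 4 of them qualify.
Total: 820 + 4 = 824.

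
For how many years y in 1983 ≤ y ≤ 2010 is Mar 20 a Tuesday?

Day of week of March 20 in each year:
1983: Sun, 1984: Tue ✓, 1985: Wed, 1986: Thu, 1987: Fri, 1988: Sun, 1989: Mon, 1990: Tue ✓, 1991: Wed, 1992: Fri, 1993: Sat, 1994: Sun, 1995: Mon, 1996: Wed, 1997: Thu, 1998: Fri, 1999: Sat, 2000: Mon, 2001: Tue ✓, 2002: Wed, 2003: Thu, 2004: Sat, 2005: Sun, 2006: Mon, 2007: Tue ✓, 2008: Thu, 2009: Fri, 2010: Sat
Tuesdays: 1984, 1990, 2001, 2007.

4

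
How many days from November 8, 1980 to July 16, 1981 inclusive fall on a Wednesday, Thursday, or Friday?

November 8, 1980 is a Saturday.
The range spans 251 days (inclusive of both endpoints).
251 = 7 × 35 + 6, so there are 35 full weeks plus 6 extra days.
Each full week contributes 3 days from the set (Wed, Thu, Fri): 35 × 3 = 105.
The 6 extra days are Saturday, Sunday, Monday, Tuesday, Wednesday, Thursday — 2 of them qualify.
Total: 105 + 2 = 107.

107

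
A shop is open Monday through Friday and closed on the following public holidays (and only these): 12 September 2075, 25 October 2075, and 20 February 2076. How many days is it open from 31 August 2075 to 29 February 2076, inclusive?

127 working days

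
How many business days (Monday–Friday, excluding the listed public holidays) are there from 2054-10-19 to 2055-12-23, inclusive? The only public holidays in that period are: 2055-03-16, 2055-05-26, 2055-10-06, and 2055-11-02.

2054-10-19 is a Monday.
From 2054-10-19 to 2055-12-23 is 431 days inclusive.
431 = 7 × 61 + 4, so there are 61 full weeks plus 4 extra days.
Each full week contributes 5 weekdays (Mon–Fri): 61 × 5 = 305.
The 4 extra days are Monday, Tuesday, Wednesday, Thursday — 4 of them qualify.
Total: 305 + 4 = 309.
Holidays: 2055-03-16 (Tue); 2055-05-26 (Wed); 2055-10-06 (Wed); 2055-11-02 (Tue).
All 4 holidays fall on weekdays, so subtract 4.
Business days: 309 − 4 = 305.

305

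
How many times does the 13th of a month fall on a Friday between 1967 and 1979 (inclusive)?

22

Friday-the-13ths by year:
1967: Jan, Oct
1968: Sep, Dec
1969: Jun
1970: Feb, Mar, Nov
1971: Aug
1972: Oct
1973: Apr, Jul
1974: Sep, Dec
1975: Jun
1976: Feb, Aug
1977: May
1978: Jan, Oct
1979: Apr, Jul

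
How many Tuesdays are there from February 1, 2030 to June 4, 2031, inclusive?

February 1, 2030 is a Friday.
The range spans 489 days (inclusive of both endpoints).
489 = 7 × 69 + 6, so there are 69 full weeks plus 6 extra days.
Each full week contributes one Tuesday: 69 so far.
The 6 extra days are Fri, Sat, Sun, Mon, Tue, Wed — 1 of them qualifies.
Total: 69 + 1 = 70.

70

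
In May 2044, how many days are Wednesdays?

4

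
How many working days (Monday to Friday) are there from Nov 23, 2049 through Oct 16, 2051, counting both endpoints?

495

Nov 23, 2049 is a Tuesday.
From Nov 23, 2049 to Oct 16, 2051 is 693 days inclusive.
693 = 7 × 99, so the span is exactly 99 full weeks.
Each full week contributes 5 weekdays (Mon–Fri): 99 × 5 = 495.
Total: 495.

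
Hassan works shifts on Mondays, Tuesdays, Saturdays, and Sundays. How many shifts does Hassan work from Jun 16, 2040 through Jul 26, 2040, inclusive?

Jun 16, 2040 is a Saturday.
The range spans 41 days (inclusive of both endpoints).
41 = 7 × 5 + 6, so there are 5 full weeks plus 6 extra days.
Each full week contributes 4 days from the set (Mon, Tue, Sat, Sun): 5 × 4 = 20.
The 6 extra days are Sat, Sun, Mon, Tue, Wed, Thu — 4 of them qualify.
Total: 20 + 4 = 24.

24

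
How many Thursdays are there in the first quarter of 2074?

1 January 2074 is a Monday.
That's 90 days from start to end, counting both.
90 = 7 × 12 + 6, so there are 12 full weeks plus 6 extra days.
Each full week contributes one Thursday: 12 so far.
The 6 extra days are Mon, Tue, Wed, Thu, Fri, Sat — 1 of them qualifies.
Total: 12 + 1 = 13.

13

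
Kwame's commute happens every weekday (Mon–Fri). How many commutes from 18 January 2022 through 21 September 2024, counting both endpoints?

18 January 2022 is a Tuesday.
That's 978 days from start to end, counting both.
978 = 7 × 139 + 5, so there are 139 full weeks plus 5 extra days.
Each full week contributes 5 weekdays (Mon–Fri): 139 × 5 = 695.
The 5 extra days are Tuesday, Wednesday, Thursday, Friday, Saturday — 4 of them qualify.
Total: 695 + 4 = 699.

699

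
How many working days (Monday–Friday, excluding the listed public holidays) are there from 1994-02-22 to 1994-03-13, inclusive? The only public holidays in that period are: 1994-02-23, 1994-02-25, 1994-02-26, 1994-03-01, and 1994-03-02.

1994-02-22 is a Tuesday.
That's 20 days from start to end, counting both.
20 = 7 × 2 + 6, so there are 2 full weeks plus 6 extra days.
Each full week contributes 5 weekdays (Mon–Fri): 2 × 5 = 10.
The 6 extra days are Tue, Wed, Thu, Fri, Sat, Sun — 4 of them qualify.
Total: 10 + 4 = 14.
Holidays: 1994-02-23 (Wed); 1994-02-25 (Fri); 1994-02-26 (Sat); 1994-03-01 (Tue); 1994-03-02 (Wed).
4 of the 5 holidays fall on weekdays; the rest are weekends and were already excluded.
Business days: 14 − 4 = 10.

10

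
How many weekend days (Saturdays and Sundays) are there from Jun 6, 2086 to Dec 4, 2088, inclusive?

Jun 6, 2086 is a Thursday.
From Jun 6, 2086 to Dec 4, 2088 is 913 days inclusive.
913 = 7 × 130 + 3, so there are 130 full weeks plus 3 extra days.
Each full week contributes 2 weekend days (Sat, Sun): 130 × 2 = 260.
The 3 extra days are Thu, Fri, Sat — 1 of them qualifies.
Total: 260 + 1 = 261.

261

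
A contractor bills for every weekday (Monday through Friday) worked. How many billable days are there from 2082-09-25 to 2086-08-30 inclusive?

1026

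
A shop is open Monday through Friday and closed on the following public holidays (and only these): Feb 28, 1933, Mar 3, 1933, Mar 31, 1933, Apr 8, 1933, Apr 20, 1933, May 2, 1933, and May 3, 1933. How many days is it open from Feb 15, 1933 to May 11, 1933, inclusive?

Feb 15, 1933 is a Wednesday.
From Feb 15, 1933 to May 11, 1933 is 86 days inclusive.
86 = 7 × 12 + 2, so there are 12 full weeks plus 2 extra days.
Each full week contributes 5 weekdays (Mon–Fri): 12 × 5 = 60.
The 2 extra days are Wednesday, Thursday — 2 of them qualify.
Total: 60 + 2 = 62.
Holidays: Feb 28, 1933 (Tue); Mar 3, 1933 (Fri); Mar 31, 1933 (Fri); Apr 8, 1933 (Sat); Apr 20, 1933 (Thu); May 2, 1933 (Tue); May 3, 1933 (Wed).
6 of the 7 holidays fall on weekdays; the rest are weekends and were already excluded.
Business days: 62 − 6 = 56.

56 working days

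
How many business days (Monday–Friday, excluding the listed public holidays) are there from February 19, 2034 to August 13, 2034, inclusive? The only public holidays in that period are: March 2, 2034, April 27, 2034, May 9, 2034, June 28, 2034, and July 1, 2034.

February 19, 2034 is a Sunday.
The range spans 176 days (inclusive of both endpoints).
176 = 7 × 25 + 1, so there are 25 full weeks plus 1 extra day.
Each full week contributes 5 weekdays (Mon–Fri): 25 × 5 = 125.
The 1 extra day is Sunday — none qualify.
Total: 125 + 0 = 125.
Holidays: March 2, 2034 (Thu); April 27, 2034 (Thu); May 9, 2034 (Tue); June 28, 2034 (Wed); July 1, 2034 (Sat).
4 of the 5 holidays fall on weekdays; the rest are weekends and were already excluded.
Business days: 125 − 4 = 121.

121 business days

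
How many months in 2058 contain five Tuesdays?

5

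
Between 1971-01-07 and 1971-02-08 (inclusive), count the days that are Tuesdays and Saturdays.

9

1971-01-07 is a Thursday.
From 1971-01-07 to 1971-02-08 is 33 days inclusive.
33 = 7 × 4 + 5, so there are 4 full weeks plus 5 extra days.
Each full week contributes 2 days from the set (Tue, Sat): 4 × 2 = 8.
The 5 extra days are Thu, Fri, Sat, Sun, Mon — 1 of them qualifies.
Total: 8 + 1 = 9.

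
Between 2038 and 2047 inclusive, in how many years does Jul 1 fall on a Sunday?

2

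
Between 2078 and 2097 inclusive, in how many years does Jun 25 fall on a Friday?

Day of week of June 25 in each year:
2078: Sat, 2079: Sun, 2080: Tue, 2081: Wed, 2082: Thu, 2083: Fri ✓, 2084: Sun, 2085: Mon, 2086: Tue, 2087: Wed, 2088: Fri ✓, 2089: Sat, 2090: Sun, 2091: Mon, 2092: Wed, 2093: Thu, 2094: Fri ✓, 2095: Sat, 2096: Mon, 2097: Tue
Fridays: 2083, 2088, 2094.

3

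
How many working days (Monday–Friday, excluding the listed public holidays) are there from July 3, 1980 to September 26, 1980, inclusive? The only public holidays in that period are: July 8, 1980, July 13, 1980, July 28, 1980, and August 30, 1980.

July 3, 1980 is a Thursday.
From July 3, 1980 to September 26, 1980 is 86 days inclusive.
86 = 7 × 12 + 2, so there are 12 full weeks plus 2 extra days.
Each full week contributes 5 weekdays (Mon–Fri): 12 × 5 = 60.
The 2 extra days are Thursday, Friday — 2 of them qualify.
Total: 60 + 2 = 62.
Holidays: July 8, 1980 (Tue); July 13, 1980 (Sun); July 28, 1980 (Mon); August 30, 1980 (Sat).
2 of the 4 holidays fall on weekdays; the rest are weekends and were already excluded.
Business days: 62 − 2 = 60.

60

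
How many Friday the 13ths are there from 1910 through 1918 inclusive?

15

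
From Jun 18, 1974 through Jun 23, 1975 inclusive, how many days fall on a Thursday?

53

Jun 18, 1974 is a Tuesday.
The range spans 371 days (inclusive of both endpoints).
371 = 7 × 53, so the span is exactly 53 full weeks.
Each full week contributes one Thursday: 53 so far.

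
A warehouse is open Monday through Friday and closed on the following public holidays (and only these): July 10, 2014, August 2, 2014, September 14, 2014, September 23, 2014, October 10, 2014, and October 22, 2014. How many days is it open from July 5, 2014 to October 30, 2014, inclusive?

80

July 5, 2014 is a Saturday.
The range spans 118 days (inclusive of both endpoints).
118 = 7 × 16 + 6, so there are 16 full weeks plus 6 extra days.
Each full week contributes 5 weekdays (Mon–Fri): 16 × 5 = 80.
The 6 extra days are Sat, Sun, Mon, Tue, Wed, Thu — 4 of them qualify.
Total: 80 + 4 = 84.
Holidays: July 10, 2014 (Thu); August 2, 2014 (Sat); September 14, 2014 (Sun); September 23, 2014 (Tue); October 10, 2014 (Fri); October 22, 2014 (Wed).
4 of the 6 holidays fall on weekdays; the rest are weekends and were already excluded.
Business days: 84 − 4 = 80.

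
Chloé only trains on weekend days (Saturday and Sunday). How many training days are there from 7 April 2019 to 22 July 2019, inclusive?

31

7 April 2019 is a Sunday.
The range spans 107 days (inclusive of both endpoints).
107 = 7 × 15 + 2, so there are 15 full weeks plus 2 extra days.
Each full week contributes 2 weekend days (Sat, Sun): 15 × 2 = 30.
The 2 extra days are Sun, Mon — 1 of them qualifies.
Total: 30 + 1 = 31.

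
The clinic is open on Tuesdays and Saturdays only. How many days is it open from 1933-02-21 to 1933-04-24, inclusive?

1933-02-21 is a Tuesday.
From 1933-02-21 to 1933-04-24 is 63 days inclusive.
63 = 7 × 9, so the span is exactly 9 full weeks.
Each full week contributes 2 days from the set (Tue, Sat): 9 × 2 = 18.

18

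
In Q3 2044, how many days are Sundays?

13

1 July 2044 is a Friday.
That's 92 days from start to end, counting both.
92 = 7 × 13 + 1, so there are 13 full weeks plus 1 extra day.
Each full week contributes one Sunday: 13 so far.
The 1 extra day is Friday — none qualify.
Total: 13 + 0 = 13.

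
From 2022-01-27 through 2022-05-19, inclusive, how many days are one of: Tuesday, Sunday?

32

2022-01-27 is a Thursday.
That's 113 days from start to end, counting both.
113 = 7 × 16 + 1, so there are 16 full weeks plus 1 extra day.
Each full week contributes 2 days from the set (Tue, Sun): 16 × 2 = 32.
The 1 extra day is Thu — none qualify.
Total: 32 + 0 = 32.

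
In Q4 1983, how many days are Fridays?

13

1 October 1983 is a Saturday.
That's 92 days from start to end, counting both.
92 = 7 × 13 + 1, so there are 13 full weeks plus 1 extra day.
Each full week contributes one Friday: 13 so far.
The 1 extra day is Sat — none qualify.
Total: 13 + 0 = 13.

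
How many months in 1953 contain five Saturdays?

4

A month has five Saturdays exactly when Saturday falls within its first (length − 28) days.
Jan: 31 days, starts Thu → 5 of Thu, Fri, Sat ✓
Feb: 28 days, starts Sun → 5 of (none)
Mar: 31 days, starts Sun → 5 of Sun, Mon, Tue
Apr: 30 days, starts Wed → 5 of Wed, Thu
May: 31 days, starts Fri → 5 of Fri, Sat, Sun ✓
Jun: 30 days, starts Mon → 5 of Mon, Tue
Jul: 31 days, starts Wed → 5 of Wed, Thu, Fri
Aug: 31 days, starts Sat → 5 of Sat, Sun, Mon ✓
Sep: 30 days, starts Tue → 5 of Tue, Wed
Oct: 31 days, starts Thu → 5 of Thu, Fri, Sat ✓
Nov: 30 days, starts Sun → 5 of Sun, Mon
Dec: 31 days, starts Tue → 5 of Tue, Wed, Thu
Months with five Saturdays: Jan, May, Aug, Oct.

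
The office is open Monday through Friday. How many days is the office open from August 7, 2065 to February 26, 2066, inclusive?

August 7, 2065 is a Friday.
From August 7, 2065 to February 26, 2066 is 204 days inclusive.
204 = 7 × 29 + 1, so there are 29 full weeks plus 1 extra day.
Each full week contributes 5 weekdays (Mon–Fri): 29 × 5 = 145.
The 1 extra day is Fri — 1 of them qualifies.
Total: 145 + 1 = 146.

146 weekdays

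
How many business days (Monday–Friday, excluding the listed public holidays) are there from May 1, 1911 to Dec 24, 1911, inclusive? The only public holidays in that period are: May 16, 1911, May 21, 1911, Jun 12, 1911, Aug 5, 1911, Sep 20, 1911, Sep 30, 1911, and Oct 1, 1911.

167

May 1, 1911 is a Monday.
The range spans 238 days (inclusive of both endpoints).
238 = 7 × 34, so the span is exactly 34 full weeks.
Each full week contributes 5 weekdays (Mon–Fri): 34 × 5 = 170.
Holidays: May 16, 1911 (Tue); May 21, 1911 (Sun); Jun 12, 1911 (Mon); Aug 5, 1911 (Sat); Sep 20, 1911 (Wed); Sep 30, 1911 (Sat); Oct 1, 1911 (Sun).
3 of the 7 holidays fall on weekdays; the rest are weekends and were already excluded.
Business days: 170 − 3 = 167.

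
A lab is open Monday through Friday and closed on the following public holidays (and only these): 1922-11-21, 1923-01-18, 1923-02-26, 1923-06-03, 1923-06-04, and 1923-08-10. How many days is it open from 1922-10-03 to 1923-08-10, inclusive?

1922-10-03 is a Tuesday.
That's 312 days from start to end, counting both.
312 = 7 × 44 + 4, so there are 44 full weeks plus 4 extra days.
Each full week contributes 5 weekdays (Mon–Fri): 44 × 5 = 220.
The 4 extra days are Tue, Wed, Thu, Fri — 4 of them qualify.
Total: 220 + 4 = 224.
Holidays: 1922-11-21 (Tue); 1923-01-18 (Thu); 1923-02-26 (Mon); 1923-06-03 (Sun); 1923-06-04 (Mon); 1923-08-10 (Fri).
5 of the 6 holidays fall on weekdays; the rest are weekends and were already excluded.
Business days: 224 − 5 = 219.

219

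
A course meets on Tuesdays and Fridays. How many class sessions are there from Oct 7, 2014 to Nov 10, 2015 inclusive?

Oct 7, 2014 is a Tuesday.
From Oct 7, 2014 to Nov 10, 2015 is 400 days inclusive.
400 = 7 × 57 + 1, so there are 57 full weeks plus 1 extra day.
Each full week contributes 2 days from the set (Tue, Fri): 57 × 2 = 114.
The 1 extra day is Tuesday — 1 of them qualifies.
Total: 114 + 1 = 115.

115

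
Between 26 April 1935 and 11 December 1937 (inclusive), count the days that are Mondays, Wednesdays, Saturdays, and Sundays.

26 April 1935 is a Friday.
The range spans 961 days (inclusive of both endpoints).
961 = 7 × 137 + 2, so there are 137 full weeks plus 2 extra days.
Each full week contributes 4 days from the set (Mon, Wed, Sat, Sun): 137 × 4 = 548.
The 2 extra days are Friday, Saturday — 1 of them qualifies.
Total: 548 + 1 = 549.

549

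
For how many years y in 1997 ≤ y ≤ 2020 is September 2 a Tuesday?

Day of week of September 2 in each year:
1997: Tue ✓, 1998: Wed, 1999: Thu, 2000: Sat, 2001: Sun, 2002: Mon, 2003: Tue ✓, 2004: Thu, 2005: Fri, 2006: Sat, 2007: Sun, 2008: Tue ✓, 2009: Wed, 2010: Thu, 2011: Fri, 2012: Sun, 2013: Mon, 2014: Tue ✓, 2015: Wed, 2016: Fri, 2017: Sat, 2018: Sun, 2019: Mon, 2020: Wed
Tuesdays: 1997, 2003, 2008, 2014.

4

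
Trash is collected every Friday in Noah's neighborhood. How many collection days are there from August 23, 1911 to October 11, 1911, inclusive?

August 23, 1911 is a Wednesday.
From August 23, 1911 to October 11, 1911 is 50 days inclusive.
50 = 7 × 7 + 1, so there are 7 full weeks plus 1 extra day.
Each full week contributes one Friday: 7 so far.
The 1 extra day is Wednesday — none qualify.
Total: 7 + 0 = 7.

7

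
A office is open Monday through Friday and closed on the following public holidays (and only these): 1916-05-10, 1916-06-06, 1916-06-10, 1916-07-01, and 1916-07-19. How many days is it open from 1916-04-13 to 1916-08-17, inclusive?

88 working days

1916-04-13 is a Thursday.
From 1916-04-13 to 1916-08-17 is 127 days inclusive.
127 = 7 × 18 + 1, so there are 18 full weeks plus 1 extra day.
Each full week contributes 5 weekdays (Mon–Fri): 18 × 5 = 90.
The 1 extra day is Thu — 1 of them qualifies.
Total: 90 + 1 = 91.
Holidays: 1916-05-10 (Wed); 1916-06-06 (Tue); 1916-06-10 (Sat); 1916-07-01 (Sat); 1916-07-19 (Wed).
3 of the 5 holidays fall on weekdays; the rest are weekends and were already excluded.
Business days: 91 − 3 = 88.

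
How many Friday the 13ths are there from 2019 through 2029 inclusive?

18

Friday-the-13ths by year:
2019: Sep, Dec
2020: Mar, Nov
2021: Aug
2022: May
2023: Jan, Oct
2024: Sep, Dec
2025: Jun
2026: Feb, Mar, Nov
2027: Aug
2028: Oct
2029: Apr, Jul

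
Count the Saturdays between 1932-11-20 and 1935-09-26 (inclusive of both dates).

148

1932-11-20 is a Sunday.
From 1932-11-20 to 1935-09-26 is 1041 days inclusive.
1041 = 7 × 148 + 5, so there are 148 full weeks plus 5 extra days.
Each full week contributes one Saturday: 148 so far.
The 5 extra days are Sun, Mon, Tue, Wed, Thu — none qualify.
Total: 148 + 0 = 148.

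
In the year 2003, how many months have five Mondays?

A month has five Mondays exactly when Monday falls within its first (length − 28) days.
Jan: 31 days, starts Wed → 5 of Wed, Thu, Fri
Feb: 28 days, starts Sat → 5 of (none)
Mar: 31 days, starts Sat → 5 of Sat, Sun, Mon ✓
Apr: 30 days, starts Tue → 5 of Tue, Wed
May: 31 days, starts Thu → 5 of Thu, Fri, Sat
Jun: 30 days, starts Sun → 5 of Sun, Mon ✓
Jul: 31 days, starts Tue → 5 of Tue, Wed, Thu
Aug: 31 days, starts Fri → 5 of Fri, Sat, Sun
Sep: 30 days, starts Mon → 5 of Mon, Tue ✓
Oct: 31 days, starts Wed → 5 of Wed, Thu, Fri
Nov: 30 days, starts Sat → 5 of Sat, Sun
Dec: 31 days, starts Mon → 5 of Mon, Tue, Wed ✓
Months with five Mondays: Mar, Jun, Sep, Dec.

4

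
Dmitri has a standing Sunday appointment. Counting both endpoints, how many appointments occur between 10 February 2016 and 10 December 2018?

10 February 2016 is a Wednesday.
From 10 February 2016 to 10 December 2018 is 1035 days inclusive.
1035 = 7 × 147 + 6, so there are 147 full weeks plus 6 extra days.
Each full week contributes one Sunday: 147 so far.
The 6 extra days are Wednesday, Thursday, Friday, Saturday, Sunday, Monday — 1 of them qualifies.
Total: 147 + 1 = 148.

148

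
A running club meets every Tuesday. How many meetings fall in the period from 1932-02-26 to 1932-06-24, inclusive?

17 Tuesdays

1932-02-26 is a Friday.
That's 120 days from start to end, counting both.
120 = 7 × 17 + 1, so there are 17 full weeks plus 1 extra day.
Each full week contributes one Tuesday: 17 so far.
The 1 extra day is Friday — none qualify.
Total: 17 + 0 = 17.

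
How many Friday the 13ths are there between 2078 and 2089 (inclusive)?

Friday-the-13ths by year:
2078: May
2079: Jan, Oct
2080: Sep, Dec
2081: Jun
2082: Feb, Mar, Nov
2083: Aug
2084: Oct
2085: Apr, Jul
2086: Sep, Dec
2087: Jun
2088: Feb, Aug
2089: May

19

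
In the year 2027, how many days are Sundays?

1 January 2027 is a Friday.
The range spans 365 days (inclusive of both endpoints).
365 = 7 × 52 + 1, so there are 52 full weeks plus 1 extra day.
Each full week contributes one Sunday: 52 so far.
The 1 extra day is Fri — none qualify.
Total: 52 + 0 = 52.

52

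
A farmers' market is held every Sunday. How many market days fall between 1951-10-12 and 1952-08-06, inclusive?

1951-10-12 is a Friday.
From 1951-10-12 to 1952-08-06 is 300 days inclusive.
300 = 7 × 42 + 6, so there are 42 full weeks plus 6 extra days.
Each full week contributes one Sunday: 42 so far.
The 6 extra days are Friday, Saturday, Sunday, Monday, Tuesday, Wednesday — 1 of them qualifies.
Total: 42 + 1 = 43.

43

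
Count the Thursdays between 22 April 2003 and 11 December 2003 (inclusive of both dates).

34

22 April 2003 is a Tuesday.
From 22 April 2003 to 11 December 2003 is 234 days inclusive.
234 = 7 × 33 + 3, so there are 33 full weeks plus 3 extra days.
Each full week contributes one Thursday: 33 so far.
The 3 extra days are Tuesday, Wednesday, Thursday — 1 of them qualifies.
Total: 33 + 1 = 34.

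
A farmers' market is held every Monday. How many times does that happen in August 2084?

Aug 1, 2084 is a Tuesday.
The range spans 31 days (inclusive of both endpoints).
31 = 7 × 4 + 3, so there are 4 full weeks plus 3 extra days.
Each full week contributes one Monday: 4 so far.
The 3 extra days are Tue, Wed, Thu — none qualify.
Total: 4 + 0 = 4.

4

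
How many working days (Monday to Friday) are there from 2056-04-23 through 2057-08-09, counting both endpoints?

339

2056-04-23 is a Sunday.
From 2056-04-23 to 2057-08-09 is 474 days inclusive.
474 = 7 × 67 + 5, so there are 67 full weeks plus 5 extra days.
Each full week contributes 5 weekdays (Mon–Fri): 67 × 5 = 335.
The 5 extra days are Sunday, Monday, Tuesday, Wednesday, Thursday — 4 of them qualify.
Total: 335 + 4 = 339.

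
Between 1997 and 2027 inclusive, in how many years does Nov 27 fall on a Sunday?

4

Day of week of November 27 in each year:
1997: Thu, 1998: Fri, 1999: Sat, 2000: Mon, 2001: Tue, 2002: Wed, 2003: Thu, 2004: Sat, 2005: Sun ✓, 2006: Mon, 2007: Tue, 2008: Thu, 2009: Fri, 2010: Sat, 2011: Sun ✓, 2012: Tue, 2013: Wed, 2014: Thu, 2015: Fri, 2016: Sun ✓, 2017: Mon, 2018: Tue, 2019: Wed, 2020: Fri, 2021: Sat, 2022: Sun ✓, 2023: Mon, 2024: Wed, 2025: Thu, 2026: Fri, 2027: Sat
Sundays: 2005, 2011, 2016, 2022.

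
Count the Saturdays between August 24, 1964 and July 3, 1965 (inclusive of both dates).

45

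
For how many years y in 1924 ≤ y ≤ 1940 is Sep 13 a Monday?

2

Day of week of September 13 in each year:
1924: Sat, 1925: Sun, 1926: Mon ✓, 1927: Tue, 1928: Thu, 1929: Fri, 1930: Sat, 1931: Sun, 1932: Tue, 1933: Wed, 1934: Thu, 1935: Fri, 1936: Sun, 1937: Mon ✓, 1938: Tue, 1939: Wed, 1940: Fri
Mondays: 1926, 1937.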